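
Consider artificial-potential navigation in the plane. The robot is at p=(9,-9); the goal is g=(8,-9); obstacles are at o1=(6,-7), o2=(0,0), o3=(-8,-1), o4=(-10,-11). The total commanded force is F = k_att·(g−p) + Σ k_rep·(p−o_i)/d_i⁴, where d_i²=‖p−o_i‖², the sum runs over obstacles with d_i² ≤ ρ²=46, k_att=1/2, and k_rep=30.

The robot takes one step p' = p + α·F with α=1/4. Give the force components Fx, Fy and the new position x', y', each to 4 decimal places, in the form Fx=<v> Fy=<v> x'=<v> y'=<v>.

Fx=0.0325 Fy=-0.3550 x'=9.0081 y'=-9.0888

F_att = 1/2·(g−p) = 1/2·(-1,0) = (-0.5000,0.0000)
o1: d²=13 ≤ ρ²=46; F_rep = 30·(3,-2)/13² = (0.5325,-0.3550)
o2: d²=162 > ρ²=46 → inactive
o3: d²=353 > ρ²=46 → inactive
o4: d²=365 > ρ²=46 → inactive
F = F_att + ΣF_rep = (0.0325,-0.3550)
p' = p + 1/4·F = (9.0081,-9.0888)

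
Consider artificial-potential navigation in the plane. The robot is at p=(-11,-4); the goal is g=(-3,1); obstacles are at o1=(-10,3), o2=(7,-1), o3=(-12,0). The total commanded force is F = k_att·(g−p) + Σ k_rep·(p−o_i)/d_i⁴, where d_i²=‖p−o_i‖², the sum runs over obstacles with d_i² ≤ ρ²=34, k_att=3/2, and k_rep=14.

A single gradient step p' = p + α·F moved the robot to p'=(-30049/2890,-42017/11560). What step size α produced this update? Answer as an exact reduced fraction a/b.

α = 1/20

F_att = 3/2·(g−p) = 3/2·(8,5) = (12.0000,7.5000)
o1: d²=50 > ρ²=34 → inactive
o2: d²=333 > ρ²=34 → inactive
o3: d²=17 ≤ ρ²=34; F_rep = 14·(1,-4)/17² = (0.0484,-0.1938)
F = F_att + ΣF_rep = (12.0484,7.3062)
Δp = p'−p = (0.6024,0.3653); α = Δx/Fx = (1741/2890) / (3482/289) = 1/20
check: Δy/Fy = (4223/11560) / (4223/578) = 1/20 ✓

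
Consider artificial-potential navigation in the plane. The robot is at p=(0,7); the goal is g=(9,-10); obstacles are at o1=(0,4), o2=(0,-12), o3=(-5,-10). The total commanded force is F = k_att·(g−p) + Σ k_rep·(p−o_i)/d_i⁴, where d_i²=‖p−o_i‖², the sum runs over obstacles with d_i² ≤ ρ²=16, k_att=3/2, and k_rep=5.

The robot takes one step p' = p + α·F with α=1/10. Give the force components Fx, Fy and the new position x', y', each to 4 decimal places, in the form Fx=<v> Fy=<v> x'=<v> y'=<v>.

Fx=13.5000 Fy=-25.3148 x'=1.3500 y'=4.4685

F_att = 3/2·(g−p) = 3/2·(9,-17) = (13.5000,-25.5000)
o1: d²=9 ≤ ρ²=16; F_rep = 5·(0,3)/9² = (0.0000,0.1852)
o2: d²=361 > ρ²=16 → inactive
o3: d²=314 > ρ²=16 → inactive
F = F_att + ΣF_rep = (13.5000,-25.3148)
p' = p + 1/10·F = (1.3500,4.4685)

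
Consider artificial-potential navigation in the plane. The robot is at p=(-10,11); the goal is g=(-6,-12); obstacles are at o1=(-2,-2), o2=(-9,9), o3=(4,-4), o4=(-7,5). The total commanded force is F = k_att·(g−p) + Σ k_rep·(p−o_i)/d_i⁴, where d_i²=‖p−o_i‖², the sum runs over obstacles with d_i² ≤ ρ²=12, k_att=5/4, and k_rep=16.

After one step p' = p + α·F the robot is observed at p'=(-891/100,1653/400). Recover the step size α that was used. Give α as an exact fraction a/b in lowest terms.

F_att = 5/4·(g−p) = 5/4·(4,-23) = (5.0000,-28.7500)
o1: d²=233 > ρ²=12 → inactive
o2: d²=5 ≤ ρ²=12; F_rep = 16·(-1,2)/5² = (-0.6400,1.2800)
o3: d²=421 > ρ²=12 → inactive
o4: d²=45 > ρ²=12 → inactive
F = F_att + ΣF_rep = (4.3600,-27.4700)
Δp = p'−p = (1.0900,-6.8675); α = Δx/Fx = (109/100) / (109/25) = 1/4
check: Δy/Fy = (-2747/400) / (-2747/100) = 1/4 ✓

α = 1/4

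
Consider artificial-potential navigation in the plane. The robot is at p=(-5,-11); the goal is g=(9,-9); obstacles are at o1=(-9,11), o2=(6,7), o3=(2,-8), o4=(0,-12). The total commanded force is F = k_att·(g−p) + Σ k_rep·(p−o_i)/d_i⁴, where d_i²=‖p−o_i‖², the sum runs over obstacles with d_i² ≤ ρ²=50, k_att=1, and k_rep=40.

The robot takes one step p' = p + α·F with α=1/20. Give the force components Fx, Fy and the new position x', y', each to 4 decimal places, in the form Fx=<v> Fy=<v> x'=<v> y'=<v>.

Fx=13.7041 Fy=2.0592 x'=-4.3148 y'=-10.8970

F_att = 1·(g−p) = 1·(14,2) = (14.0000,2.0000)
o1: d²=500 > ρ²=50 → inactive
o2: d²=445 > ρ²=50 → inactive
o3: d²=58 > ρ²=50 → inactive
o4: d²=26 ≤ ρ²=50; F_rep = 40·(-5,1)/26² = (-0.2959,0.0592)
F = F_att + ΣF_rep = (13.7041,2.0592)
p' = p + 1/20·F = (-4.3148,-10.8970)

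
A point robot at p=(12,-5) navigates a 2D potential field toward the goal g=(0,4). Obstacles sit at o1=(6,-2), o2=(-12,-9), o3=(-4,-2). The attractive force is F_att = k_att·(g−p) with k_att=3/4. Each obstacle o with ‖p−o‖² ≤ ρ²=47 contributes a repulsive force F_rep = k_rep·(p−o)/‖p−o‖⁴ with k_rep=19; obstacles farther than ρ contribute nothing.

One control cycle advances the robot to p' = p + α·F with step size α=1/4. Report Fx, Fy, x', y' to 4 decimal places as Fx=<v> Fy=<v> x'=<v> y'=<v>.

F_att = 3/4·(g−p) = 3/4·(-12,9) = (-9.0000,6.7500)
o1: d²=45 ≤ ρ²=47; F_rep = 19·(6,-3)/45² = (0.0563,-0.0281)
o2: d²=592 > ρ²=47 → inactive
o3: d²=265 > ρ²=47 → inactive
F = F_att + ΣF_rep = (-8.9437,6.7219)
p' = p + 1/4·F = (9.7641,-3.3195)

Fx=-8.9437 Fy=6.7219 x'=9.7641 y'=-3.3195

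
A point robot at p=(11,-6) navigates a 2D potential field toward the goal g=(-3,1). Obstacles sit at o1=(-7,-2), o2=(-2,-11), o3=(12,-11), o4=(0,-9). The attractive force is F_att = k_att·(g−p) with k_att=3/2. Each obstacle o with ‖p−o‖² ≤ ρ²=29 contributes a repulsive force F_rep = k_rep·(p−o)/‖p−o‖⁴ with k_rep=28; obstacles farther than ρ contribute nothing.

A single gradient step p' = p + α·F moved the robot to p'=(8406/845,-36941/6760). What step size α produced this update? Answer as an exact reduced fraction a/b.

α = 1/20

F_att = 3/2·(g−p) = 3/2·(-14,7) = (-21.0000,10.5000)
o1: d²=340 > ρ²=29 → inactive
o2: d²=194 > ρ²=29 → inactive
o3: d²=26 ≤ ρ²=29; F_rep = 28·(-1,5)/26² = (-0.0414,0.2071)
o4: d²=130 > ρ²=29 → inactive
F = F_att + ΣF_rep = (-21.0414,10.7071)
Δp = p'−p = (-1.0521,0.5354); α = Δx/Fx = (-889/845) / (-3556/169) = 1/20
check: Δy/Fy = (3619/6760) / (3619/338) = 1/20 ✓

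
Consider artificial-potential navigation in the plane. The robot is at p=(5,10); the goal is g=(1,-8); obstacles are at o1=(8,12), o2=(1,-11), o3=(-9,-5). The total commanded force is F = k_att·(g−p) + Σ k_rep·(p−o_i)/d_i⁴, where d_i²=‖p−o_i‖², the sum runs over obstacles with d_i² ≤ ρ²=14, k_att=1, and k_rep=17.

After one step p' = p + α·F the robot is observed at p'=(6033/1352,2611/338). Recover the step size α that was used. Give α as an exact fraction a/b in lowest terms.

F_att = 1·(g−p) = 1·(-4,-18) = (-4.0000,-18.0000)
o1: d²=13 ≤ ρ²=14; F_rep = 17·(-3,-2)/13² = (-0.3018,-0.2012)
o2: d²=457 > ρ²=14 → inactive
o3: d²=421 > ρ²=14 → inactive
F = F_att + ΣF_rep = (-4.3018,-18.2012)
Δp = p'−p = (-0.5377,-2.2751); α = Δx/Fx = (-727/1352) / (-727/169) = 1/8
check: Δy/Fy = (-769/338) / (-3076/169) = 1/8 ✓

α = 1/8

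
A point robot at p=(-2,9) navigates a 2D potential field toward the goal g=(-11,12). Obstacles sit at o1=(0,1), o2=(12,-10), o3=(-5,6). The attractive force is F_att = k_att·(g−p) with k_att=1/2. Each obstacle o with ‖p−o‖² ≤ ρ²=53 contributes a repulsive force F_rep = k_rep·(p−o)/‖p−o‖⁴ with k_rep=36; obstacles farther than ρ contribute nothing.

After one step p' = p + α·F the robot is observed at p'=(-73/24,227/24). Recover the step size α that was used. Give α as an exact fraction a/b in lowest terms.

α = 1/4

F_att = 1/2·(g−p) = 1/2·(-9,3) = (-4.5000,1.5000)
o1: d²=68 > ρ²=53 → inactive
o2: d²=557 > ρ²=53 → inactive
o3: d²=18 ≤ ρ²=53; F_rep = 36·(3,3)/18² = (0.3333,0.3333)
F = F_att + ΣF_rep = (-4.1667,1.8333)
Δp = p'−p = (-1.0417,0.4583); α = Δx/Fx = (-25/24) / (-25/6) = 1/4
check: Δy/Fy = (11/24) / (11/6) = 1/4 ✓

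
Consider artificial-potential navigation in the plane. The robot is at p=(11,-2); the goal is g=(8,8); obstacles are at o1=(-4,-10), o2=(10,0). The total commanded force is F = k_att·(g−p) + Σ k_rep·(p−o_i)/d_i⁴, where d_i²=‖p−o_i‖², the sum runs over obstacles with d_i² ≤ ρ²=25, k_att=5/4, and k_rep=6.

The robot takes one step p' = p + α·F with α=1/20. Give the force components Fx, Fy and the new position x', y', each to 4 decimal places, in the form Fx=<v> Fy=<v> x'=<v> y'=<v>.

F_att = 5/4·(g−p) = 5/4·(-3,10) = (-3.7500,12.5000)
o1: d²=289 > ρ²=25 → inactive
o2: d²=5 ≤ ρ²=25; F_rep = 6·(1,-2)/5² = (0.2400,-0.4800)
F = F_att + ΣF_rep = (-3.5100,12.0200)
p' = p + 1/20·F = (10.8245,-1.3990)

Fx=-3.5100 Fy=12.0200 x'=10.8245 y'=-1.3990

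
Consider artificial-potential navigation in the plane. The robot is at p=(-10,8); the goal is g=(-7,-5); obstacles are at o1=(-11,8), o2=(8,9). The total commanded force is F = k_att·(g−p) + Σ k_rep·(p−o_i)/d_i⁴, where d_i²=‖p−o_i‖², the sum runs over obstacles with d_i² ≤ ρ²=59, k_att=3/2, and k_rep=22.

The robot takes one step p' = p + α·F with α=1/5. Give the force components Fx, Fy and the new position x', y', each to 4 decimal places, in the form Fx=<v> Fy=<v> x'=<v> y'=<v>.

F_att = 3/2·(g−p) = 3/2·(3,-13) = (4.5000,-19.5000)
o1: d²=1 ≤ ρ²=59; F_rep = 22·(1,0)/1² = (22.0000,0.0000)
o2: d²=325 > ρ²=59 → inactive
F = F_att + ΣF_rep = (26.5000,-19.5000)
p' = p + 1/5·F = (-4.7000,4.1000)

Fx=26.5000 Fy=-19.5000 x'=-4.7000 y'=4.1000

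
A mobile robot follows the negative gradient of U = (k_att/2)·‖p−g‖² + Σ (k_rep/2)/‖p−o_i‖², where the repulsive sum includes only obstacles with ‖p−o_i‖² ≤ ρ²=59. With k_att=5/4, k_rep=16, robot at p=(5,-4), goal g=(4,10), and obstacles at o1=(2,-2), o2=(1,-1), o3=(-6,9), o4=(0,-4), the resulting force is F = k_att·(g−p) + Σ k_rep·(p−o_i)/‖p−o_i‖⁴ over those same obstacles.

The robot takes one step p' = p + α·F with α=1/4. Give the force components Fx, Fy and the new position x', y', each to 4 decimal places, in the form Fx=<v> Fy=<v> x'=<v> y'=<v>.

F_att = 5/4·(g−p) = 5/4·(-1,14) = (-1.2500,17.5000)
o1: d²=13 ≤ ρ²=59; F_rep = 16·(3,-2)/13² = (0.2840,-0.1893)
o2: d²=25 ≤ ρ²=59; F_rep = 16·(4,-3)/25² = (0.1024,-0.0768)
o3: d²=290 > ρ²=59 → inactive
o4: d²=25 ≤ ρ²=59; F_rep = 16·(5,0)/25² = (0.1280,0.0000)
F = F_att + ΣF_rep = (-0.7356,17.2339)
p' = p + 1/4·F = (4.8161,0.3085)

Fx=-0.7356 Fy=17.2339 x'=4.8161 y'=0.3085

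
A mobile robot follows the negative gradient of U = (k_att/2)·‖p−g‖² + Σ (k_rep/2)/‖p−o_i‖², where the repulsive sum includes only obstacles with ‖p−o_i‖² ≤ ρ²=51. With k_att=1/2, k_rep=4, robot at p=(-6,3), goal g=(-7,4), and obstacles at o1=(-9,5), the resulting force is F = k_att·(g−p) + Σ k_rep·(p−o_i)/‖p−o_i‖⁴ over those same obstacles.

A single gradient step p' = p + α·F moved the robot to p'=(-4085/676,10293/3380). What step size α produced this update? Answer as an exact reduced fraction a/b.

α = 1/10

F_att = 1/2·(g−p) = 1/2·(-1,1) = (-0.5000,0.5000)
o1: d²=13 ≤ ρ²=51; F_rep = 4·(3,-2)/13² = (0.0710,-0.0473)
F = F_att + ΣF_rep = (-0.4290,0.4527)
Δp = p'−p = (-0.0429,0.0453); α = Δx/Fx = (-29/676) / (-145/338) = 1/10
check: Δy/Fy = (153/3380) / (153/338) = 1/10 ✓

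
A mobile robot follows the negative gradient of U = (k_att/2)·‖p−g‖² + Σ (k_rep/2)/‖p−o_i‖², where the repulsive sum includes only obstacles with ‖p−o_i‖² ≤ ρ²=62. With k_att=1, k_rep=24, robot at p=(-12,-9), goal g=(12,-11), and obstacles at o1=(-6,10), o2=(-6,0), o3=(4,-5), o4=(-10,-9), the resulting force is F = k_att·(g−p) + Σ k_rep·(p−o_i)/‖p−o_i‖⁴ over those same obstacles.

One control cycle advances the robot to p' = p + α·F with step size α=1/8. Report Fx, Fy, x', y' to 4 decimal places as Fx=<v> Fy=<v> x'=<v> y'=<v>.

Fx=21.0000 Fy=-2.0000 x'=-9.3750 y'=-9.2500

F_att = 1·(g−p) = 1·(24,-2) = (24.0000,-2.0000)
o1: d²=397 > ρ²=62 → inactive
o2: d²=117 > ρ²=62 → inactive
o3: d²=272 > ρ²=62 → inactive
o4: d²=4 ≤ ρ²=62; F_rep = 24·(-2,0)/4² = (-3.0000,0.0000)
F = F_att + ΣF_rep = (21.0000,-2.0000)
p' = p + 1/8·F = (-9.3750,-9.2500)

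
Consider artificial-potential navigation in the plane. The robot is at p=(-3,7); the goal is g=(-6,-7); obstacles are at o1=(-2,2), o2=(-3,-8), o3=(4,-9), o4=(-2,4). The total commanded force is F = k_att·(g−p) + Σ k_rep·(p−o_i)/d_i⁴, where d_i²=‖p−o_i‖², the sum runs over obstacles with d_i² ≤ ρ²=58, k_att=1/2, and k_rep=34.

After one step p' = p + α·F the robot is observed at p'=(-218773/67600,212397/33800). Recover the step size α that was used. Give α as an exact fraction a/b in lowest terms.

F_att = 1/2·(g−p) = 1/2·(-3,-14) = (-1.5000,-7.0000)
o1: d²=26 ≤ ρ²=58; F_rep = 34·(-1,5)/26² = (-0.0503,0.2515)
o2: d²=225 > ρ²=58 → inactive
o3: d²=305 > ρ²=58 → inactive
o4: d²=10 ≤ ρ²=58; F_rep = 34·(-1,3)/10² = (-0.3400,1.0200)
F = F_att + ΣF_rep = (-1.8903,-5.7285)
Δp = p'−p = (-0.2363,-0.7161); α = Δx/Fx = (-15973/67600) / (-15973/8450) = 1/8
check: Δy/Fy = (-24203/33800) / (-24203/4225) = 1/8 ✓

α = 1/8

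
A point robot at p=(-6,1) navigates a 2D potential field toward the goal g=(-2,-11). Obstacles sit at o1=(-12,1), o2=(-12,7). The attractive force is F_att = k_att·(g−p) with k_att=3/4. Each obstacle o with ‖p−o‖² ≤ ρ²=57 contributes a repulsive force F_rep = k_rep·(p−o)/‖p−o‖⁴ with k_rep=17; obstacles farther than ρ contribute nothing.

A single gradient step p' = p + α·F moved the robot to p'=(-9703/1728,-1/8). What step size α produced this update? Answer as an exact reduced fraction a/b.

α = 1/8

F_att = 3/4·(g−p) = 3/4·(4,-12) = (3.0000,-9.0000)
o1: d²=36 ≤ ρ²=57; F_rep = 17·(6,0)/36² = (0.0787,0.0000)
o2: d²=72 > ρ²=57 → inactive
F = F_att + ΣF_rep = (3.0787,-9.0000)
Δp = p'−p = (0.3848,-1.1250); α = Δx/Fx = (665/1728) / (665/216) = 1/8
check: Δy/Fy = (-9/8) / (-9) = 1/8 ✓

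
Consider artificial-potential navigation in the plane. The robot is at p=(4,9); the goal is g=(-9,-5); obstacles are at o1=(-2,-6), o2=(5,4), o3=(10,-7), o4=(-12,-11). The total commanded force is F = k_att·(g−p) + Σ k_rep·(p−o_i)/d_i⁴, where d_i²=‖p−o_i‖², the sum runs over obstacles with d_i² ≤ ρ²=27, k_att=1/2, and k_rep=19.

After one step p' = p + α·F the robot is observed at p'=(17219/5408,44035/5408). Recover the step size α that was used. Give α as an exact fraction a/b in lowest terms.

α = 1/8

F_att = 1/2·(g−p) = 1/2·(-13,-14) = (-6.5000,-7.0000)
o1: d²=261 > ρ²=27 → inactive
o2: d²=26 ≤ ρ²=27; F_rep = 19·(-1,5)/26² = (-0.0281,0.1405)
o3: d²=292 > ρ²=27 → inactive
o4: d²=656 > ρ²=27 → inactive
F = F_att + ΣF_rep = (-6.5281,-6.8595)
Δp = p'−p = (-0.8160,-0.8574); α = Δx/Fx = (-4413/5408) / (-4413/676) = 1/8
check: Δy/Fy = (-4637/5408) / (-4637/676) = 1/8 ✓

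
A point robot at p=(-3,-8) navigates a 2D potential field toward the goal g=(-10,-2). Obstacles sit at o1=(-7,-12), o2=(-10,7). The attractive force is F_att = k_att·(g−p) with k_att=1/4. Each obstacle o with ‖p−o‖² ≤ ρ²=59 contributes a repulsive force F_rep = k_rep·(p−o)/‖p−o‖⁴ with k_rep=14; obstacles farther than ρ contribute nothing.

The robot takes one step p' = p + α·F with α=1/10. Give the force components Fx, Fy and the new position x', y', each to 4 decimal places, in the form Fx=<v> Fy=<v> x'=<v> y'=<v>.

Fx=-1.6953 Fy=1.5547 x'=-3.1695 y'=-7.8445

F_att = 1/4·(g−p) = 1/4·(-7,6) = (-1.7500,1.5000)
o1: d²=32 ≤ ρ²=59; F_rep = 14·(4,4)/32² = (0.0547,0.0547)
o2: d²=274 > ρ²=59 → inactive
F = F_att + ΣF_rep = (-1.6953,1.5547)
p' = p + 1/10·F = (-3.1695,-7.8445)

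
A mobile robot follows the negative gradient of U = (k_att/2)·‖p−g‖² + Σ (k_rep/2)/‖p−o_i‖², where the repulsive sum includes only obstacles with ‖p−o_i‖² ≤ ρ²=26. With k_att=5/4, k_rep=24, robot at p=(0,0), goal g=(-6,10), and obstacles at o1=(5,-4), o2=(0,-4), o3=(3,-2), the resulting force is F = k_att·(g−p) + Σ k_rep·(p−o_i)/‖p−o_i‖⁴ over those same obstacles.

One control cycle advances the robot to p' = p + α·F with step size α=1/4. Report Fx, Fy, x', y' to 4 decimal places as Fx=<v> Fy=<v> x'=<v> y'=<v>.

Fx=-7.9260 Fy=13.1590 x'=-1.9815 y'=3.2898

F_att = 5/4·(g−p) = 5/4·(-6,10) = (-7.5000,12.5000)
o1: d²=41 > ρ²=26 → inactive
o2: d²=16 ≤ ρ²=26; F_rep = 24·(0,4)/16² = (0.0000,0.3750)
o3: d²=13 ≤ ρ²=26; F_rep = 24·(-3,2)/13² = (-0.4260,0.2840)
F = F_att + ΣF_rep = (-7.9260,13.1590)
p' = p + 1/4·F = (-1.9815,3.2898)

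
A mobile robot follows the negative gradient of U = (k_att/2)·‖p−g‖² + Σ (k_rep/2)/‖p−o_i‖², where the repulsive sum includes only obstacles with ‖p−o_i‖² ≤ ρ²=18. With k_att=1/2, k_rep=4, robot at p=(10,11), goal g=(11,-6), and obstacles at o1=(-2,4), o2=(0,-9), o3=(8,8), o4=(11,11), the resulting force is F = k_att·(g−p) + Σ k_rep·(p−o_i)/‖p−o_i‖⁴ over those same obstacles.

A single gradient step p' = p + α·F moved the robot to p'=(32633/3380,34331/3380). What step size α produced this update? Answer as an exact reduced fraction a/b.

α = 1/10

F_att = 1/2·(g−p) = 1/2·(1,-17) = (0.5000,-8.5000)
o1: d²=193 > ρ²=18 → inactive
o2: d²=500 > ρ²=18 → inactive
o3: d²=13 ≤ ρ²=18; F_rep = 4·(2,3)/13² = (0.0473,0.0710)
o4: d²=1 ≤ ρ²=18; F_rep = 4·(-1,0)/1² = (-4.0000,0.0000)
F = F_att + ΣF_rep = (-3.4527,-8.4290)
Δp = p'−p = (-0.3453,-0.8429); α = Δx/Fx = (-1167/3380) / (-1167/338) = 1/10
check: Δy/Fy = (-2849/3380) / (-2849/338) = 1/10 ✓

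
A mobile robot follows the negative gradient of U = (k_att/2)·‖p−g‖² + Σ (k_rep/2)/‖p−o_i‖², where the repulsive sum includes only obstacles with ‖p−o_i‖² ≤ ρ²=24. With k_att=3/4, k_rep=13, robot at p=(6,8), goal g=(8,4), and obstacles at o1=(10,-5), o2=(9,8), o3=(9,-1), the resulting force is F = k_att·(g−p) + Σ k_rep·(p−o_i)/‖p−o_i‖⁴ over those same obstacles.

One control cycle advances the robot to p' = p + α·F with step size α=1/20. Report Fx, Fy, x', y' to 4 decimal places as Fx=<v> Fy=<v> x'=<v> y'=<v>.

F_att = 3/4·(g−p) = 3/4·(2,-4) = (1.5000,-3.0000)
o1: d²=185 > ρ²=24 → inactive
o2: d²=9 ≤ ρ²=24; F_rep = 13·(-3,0)/9² = (-0.4815,0.0000)
o3: d²=90 > ρ²=24 → inactive
F = F_att + ΣF_rep = (1.0185,-3.0000)
p' = p + 1/20·F = (6.0509,7.8500)

Fx=1.0185 Fy=-3.0000 x'=6.0509 y'=7.8500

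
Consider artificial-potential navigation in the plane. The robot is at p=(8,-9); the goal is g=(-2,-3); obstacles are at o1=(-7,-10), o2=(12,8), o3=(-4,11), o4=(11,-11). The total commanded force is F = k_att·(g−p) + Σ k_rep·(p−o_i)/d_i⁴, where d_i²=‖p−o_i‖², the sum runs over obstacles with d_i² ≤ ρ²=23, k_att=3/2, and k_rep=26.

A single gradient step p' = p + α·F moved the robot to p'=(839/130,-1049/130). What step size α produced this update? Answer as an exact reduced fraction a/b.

F_att = 3/2·(g−p) = 3/2·(-10,6) = (-15.0000,9.0000)
o1: d²=226 > ρ²=23 → inactive
o2: d²=305 > ρ²=23 → inactive
o3: d²=544 > ρ²=23 → inactive
o4: d²=13 ≤ ρ²=23; F_rep = 26·(-3,2)/13² = (-0.4615,0.3077)
F = F_att + ΣF_rep = (-15.4615,9.3077)
Δp = p'−p = (-1.5462,0.9308); α = Δx/Fx = (-201/130) / (-201/13) = 1/10
check: Δy/Fy = (121/130) / (121/13) = 1/10 ✓

α = 1/10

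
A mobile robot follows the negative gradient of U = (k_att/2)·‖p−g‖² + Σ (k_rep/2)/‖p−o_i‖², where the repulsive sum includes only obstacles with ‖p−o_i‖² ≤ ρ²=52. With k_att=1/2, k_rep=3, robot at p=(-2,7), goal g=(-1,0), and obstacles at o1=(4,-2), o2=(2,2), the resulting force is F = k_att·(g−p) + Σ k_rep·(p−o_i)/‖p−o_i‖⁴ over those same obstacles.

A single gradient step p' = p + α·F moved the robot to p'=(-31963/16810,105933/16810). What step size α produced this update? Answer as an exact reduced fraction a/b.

F_att = 1/2·(g−p) = 1/2·(1,-7) = (0.5000,-3.5000)
o1: d²=117 > ρ²=52 → inactive
o2: d²=41 ≤ ρ²=52; F_rep = 3·(-4,5)/41² = (-0.0071,0.0089)
F = F_att + ΣF_rep = (0.4929,-3.4911)
Δp = p'−p = (0.0986,-0.6982); α = Δx/Fx = (1657/16810) / (1657/3362) = 1/5
check: Δy/Fy = (-11737/16810) / (-11737/3362) = 1/5 ✓

α = 1/5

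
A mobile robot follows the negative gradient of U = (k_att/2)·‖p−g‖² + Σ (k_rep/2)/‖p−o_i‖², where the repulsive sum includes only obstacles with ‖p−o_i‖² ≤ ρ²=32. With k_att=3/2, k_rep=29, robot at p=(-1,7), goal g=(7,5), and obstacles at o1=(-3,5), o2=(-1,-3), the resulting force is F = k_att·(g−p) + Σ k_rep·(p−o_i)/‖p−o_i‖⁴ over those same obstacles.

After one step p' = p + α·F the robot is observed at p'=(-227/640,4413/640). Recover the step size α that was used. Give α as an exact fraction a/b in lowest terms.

α = 1/20

F_att = 3/2·(g−p) = 3/2·(8,-2) = (12.0000,-3.0000)
o1: d²=8 ≤ ρ²=32; F_rep = 29·(2,2)/8² = (0.9062,0.9062)
o2: d²=100 > ρ²=32 → inactive
F = F_att + ΣF_rep = (12.9062,-2.0938)
Δp = p'−p = (0.6453,-0.1047); α = Δx/Fx = (413/640) / (413/32) = 1/20
check: Δy/Fy = (-67/640) / (-67/32) = 1/20 ✓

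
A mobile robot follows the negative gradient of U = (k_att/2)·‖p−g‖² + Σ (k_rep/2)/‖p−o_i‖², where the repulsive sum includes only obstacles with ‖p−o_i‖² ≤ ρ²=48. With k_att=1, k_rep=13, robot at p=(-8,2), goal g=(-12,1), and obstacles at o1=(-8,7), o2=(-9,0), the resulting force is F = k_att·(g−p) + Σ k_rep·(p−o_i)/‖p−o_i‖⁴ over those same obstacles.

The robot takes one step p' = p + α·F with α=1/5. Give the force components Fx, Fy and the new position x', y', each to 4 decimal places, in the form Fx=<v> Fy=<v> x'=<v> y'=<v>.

F_att = 1·(g−p) = 1·(-4,-1) = (-4.0000,-1.0000)
o1: d²=25 ≤ ρ²=48; F_rep = 13·(0,-5)/25² = (0.0000,-0.1040)
o2: d²=5 ≤ ρ²=48; F_rep = 13·(1,2)/5² = (0.5200,1.0400)
F = F_att + ΣF_rep = (-3.4800,-0.0640)
p' = p + 1/5·F = (-8.6960,1.9872)

Fx=-3.4800 Fy=-0.0640 x'=-8.6960 y'=1.9872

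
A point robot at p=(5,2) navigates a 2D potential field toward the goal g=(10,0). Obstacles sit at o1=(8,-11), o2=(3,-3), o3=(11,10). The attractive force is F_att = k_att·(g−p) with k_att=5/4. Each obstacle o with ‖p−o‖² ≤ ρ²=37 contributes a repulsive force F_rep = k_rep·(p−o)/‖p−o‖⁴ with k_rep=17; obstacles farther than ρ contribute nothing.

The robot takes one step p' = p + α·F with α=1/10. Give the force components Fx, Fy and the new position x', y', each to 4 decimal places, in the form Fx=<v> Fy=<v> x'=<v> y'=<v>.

Fx=6.2904 Fy=-2.3989 x'=5.6290 y'=1.7601

F_att = 5/4·(g−p) = 5/4·(5,-2) = (6.2500,-2.5000)
o1: d²=178 > ρ²=37 → inactive
o2: d²=29 ≤ ρ²=37; F_rep = 17·(2,5)/29² = (0.0404,0.1011)
o3: d²=100 > ρ²=37 → inactive
F = F_att + ΣF_rep = (6.2904,-2.3989)
p' = p + 1/10·F = (5.6290,1.7601)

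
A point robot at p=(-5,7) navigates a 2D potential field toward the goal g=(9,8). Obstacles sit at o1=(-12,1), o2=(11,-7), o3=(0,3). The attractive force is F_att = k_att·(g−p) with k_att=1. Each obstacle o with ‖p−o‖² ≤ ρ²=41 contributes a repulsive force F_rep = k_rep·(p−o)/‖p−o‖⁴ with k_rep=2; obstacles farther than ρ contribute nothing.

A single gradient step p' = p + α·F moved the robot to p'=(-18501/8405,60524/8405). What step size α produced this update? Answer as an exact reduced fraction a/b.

α = 1/5

F_att = 1·(g−p) = 1·(14,1) = (14.0000,1.0000)
o1: d²=85 > ρ²=41 → inactive
o2: d²=452 > ρ²=41 → inactive
o3: d²=41 ≤ ρ²=41; F_rep = 2·(-5,4)/41² = (-0.0059,0.0048)
F = F_att + ΣF_rep = (13.9941,1.0048)
Δp = p'−p = (2.7988,0.2010); α = Δx/Fx = (23524/8405) / (23524/1681) = 1/5
check: Δy/Fy = (1689/8405) / (1689/1681) = 1/5 ✓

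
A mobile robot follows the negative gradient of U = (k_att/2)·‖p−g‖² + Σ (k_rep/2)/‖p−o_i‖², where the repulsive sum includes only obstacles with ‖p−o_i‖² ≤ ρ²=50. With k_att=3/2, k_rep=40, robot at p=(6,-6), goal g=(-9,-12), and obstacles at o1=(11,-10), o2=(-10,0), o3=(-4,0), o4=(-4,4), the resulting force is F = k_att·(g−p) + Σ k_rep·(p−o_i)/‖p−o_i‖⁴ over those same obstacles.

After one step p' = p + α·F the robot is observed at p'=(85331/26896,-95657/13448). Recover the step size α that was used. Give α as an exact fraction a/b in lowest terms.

α = 1/8

F_att = 3/2·(g−p) = 3/2·(-15,-6) = (-22.5000,-9.0000)
o1: d²=41 ≤ ρ²=50; F_rep = 40·(-5,4)/41² = (-0.1190,0.0952)
o2: d²=292 > ρ²=50 → inactive
o3: d²=136 > ρ²=50 → inactive
o4: d²=200 > ρ²=50 → inactive
F = F_att + ΣF_rep = (-22.6190,-8.9048)
Δp = p'−p = (-2.8274,-1.1131); α = Δx/Fx = (-76045/26896) / (-76045/3362) = 1/8
check: Δy/Fy = (-14969/13448) / (-14969/1681) = 1/8 ✓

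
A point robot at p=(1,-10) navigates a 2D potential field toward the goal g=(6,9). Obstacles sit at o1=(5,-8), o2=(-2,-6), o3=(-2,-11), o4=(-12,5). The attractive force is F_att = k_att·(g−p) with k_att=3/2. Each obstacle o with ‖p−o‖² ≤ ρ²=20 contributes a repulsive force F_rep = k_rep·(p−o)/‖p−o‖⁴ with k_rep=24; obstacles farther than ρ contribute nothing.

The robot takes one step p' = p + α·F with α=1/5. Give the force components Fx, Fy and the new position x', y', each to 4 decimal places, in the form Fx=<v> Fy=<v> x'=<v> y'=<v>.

Fx=7.9800 Fy=28.6200 x'=2.5960 y'=-4.2760

F_att = 3/2·(g−p) = 3/2·(5,19) = (7.5000,28.5000)
o1: d²=20 ≤ ρ²=20; F_rep = 24·(-4,-2)/20² = (-0.2400,-0.1200)
o2: d²=25 > ρ²=20 → inactive
o3: d²=10 ≤ ρ²=20; F_rep = 24·(3,1)/10² = (0.7200,0.2400)
o4: d²=394 > ρ²=20 → inactive
F = F_att + ΣF_rep = (7.9800,28.6200)
p' = p + 1/5·F = (2.5960,-4.2760)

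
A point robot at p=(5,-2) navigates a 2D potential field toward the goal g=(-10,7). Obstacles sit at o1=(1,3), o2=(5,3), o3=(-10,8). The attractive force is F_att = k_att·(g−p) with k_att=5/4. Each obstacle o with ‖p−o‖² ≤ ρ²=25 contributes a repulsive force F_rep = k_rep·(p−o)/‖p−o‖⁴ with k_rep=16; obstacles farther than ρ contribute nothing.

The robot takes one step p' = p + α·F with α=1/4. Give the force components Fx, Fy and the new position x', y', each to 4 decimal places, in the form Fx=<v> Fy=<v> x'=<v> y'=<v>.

Fx=-18.7500 Fy=11.1220 x'=0.3125 y'=0.7805

F_att = 5/4·(g−p) = 5/4·(-15,9) = (-18.7500,11.2500)
o1: d²=41 > ρ²=25 → inactive
o2: d²=25 ≤ ρ²=25; F_rep = 16·(0,-5)/25² = (0.0000,-0.1280)
o3: d²=325 > ρ²=25 → inactive
F = F_att + ΣF_rep = (-18.7500,11.1220)
p' = p + 1/4·F = (0.3125,0.7805)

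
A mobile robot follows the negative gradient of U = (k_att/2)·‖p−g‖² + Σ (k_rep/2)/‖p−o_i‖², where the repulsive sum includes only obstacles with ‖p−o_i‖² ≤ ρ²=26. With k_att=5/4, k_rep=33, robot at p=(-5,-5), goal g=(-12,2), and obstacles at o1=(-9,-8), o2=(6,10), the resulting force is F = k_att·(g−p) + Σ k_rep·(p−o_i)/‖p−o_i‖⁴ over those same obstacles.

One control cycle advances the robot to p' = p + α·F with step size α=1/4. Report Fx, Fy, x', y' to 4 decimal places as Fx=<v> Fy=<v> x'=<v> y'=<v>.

Fx=-8.5388 Fy=8.9084 x'=-7.1347 y'=-2.7729

F_att = 5/4·(g−p) = 5/4·(-7,7) = (-8.7500,8.7500)
o1: d²=25 ≤ ρ²=26; F_rep = 33·(4,3)/25² = (0.2112,0.1584)
o2: d²=346 > ρ²=26 → inactive
F = F_att + ΣF_rep = (-8.5388,8.9084)
p' = p + 1/4·F = (-7.1347,-2.7729)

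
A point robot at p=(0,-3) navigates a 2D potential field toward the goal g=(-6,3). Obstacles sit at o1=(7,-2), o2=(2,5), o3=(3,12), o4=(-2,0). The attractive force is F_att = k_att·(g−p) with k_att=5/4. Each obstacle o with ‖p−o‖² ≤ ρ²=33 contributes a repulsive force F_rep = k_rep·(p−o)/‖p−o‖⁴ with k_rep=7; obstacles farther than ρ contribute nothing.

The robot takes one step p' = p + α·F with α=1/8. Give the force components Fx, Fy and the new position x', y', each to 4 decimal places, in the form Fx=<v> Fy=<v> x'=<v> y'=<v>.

F_att = 5/4·(g−p) = 5/4·(-6,6) = (-7.5000,7.5000)
o1: d²=50 > ρ²=33 → inactive
o2: d²=68 > ρ²=33 → inactive
o3: d²=234 > ρ²=33 → inactive
o4: d²=13 ≤ ρ²=33; F_rep = 7·(2,-3)/13² = (0.0828,-0.1243)
F = F_att + ΣF_rep = (-7.4172,7.3757)
p' = p + 1/8·F = (-0.9271,-2.0780)

Fx=-7.4172 Fy=7.3757 x'=-0.9271 y'=-2.0780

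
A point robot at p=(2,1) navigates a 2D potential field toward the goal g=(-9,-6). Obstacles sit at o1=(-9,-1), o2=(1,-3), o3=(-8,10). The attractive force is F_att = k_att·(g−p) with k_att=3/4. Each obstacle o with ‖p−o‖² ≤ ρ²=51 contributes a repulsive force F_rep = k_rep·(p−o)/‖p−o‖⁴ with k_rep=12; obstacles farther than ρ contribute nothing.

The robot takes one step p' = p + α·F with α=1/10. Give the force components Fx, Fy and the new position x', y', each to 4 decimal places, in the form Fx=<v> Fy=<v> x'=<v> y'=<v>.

Fx=-8.2085 Fy=-5.0839 x'=1.1792 y'=0.4916

F_att = 3/4·(g−p) = 3/4·(-11,-7) = (-8.2500,-5.2500)
o1: d²=125 > ρ²=51 → inactive
o2: d²=17 ≤ ρ²=51; F_rep = 12·(1,4)/17² = (0.0415,0.1661)
o3: d²=181 > ρ²=51 → inactive
F = F_att + ΣF_rep = (-8.2085,-5.0839)
p' = p + 1/10·F = (1.1792,0.4916)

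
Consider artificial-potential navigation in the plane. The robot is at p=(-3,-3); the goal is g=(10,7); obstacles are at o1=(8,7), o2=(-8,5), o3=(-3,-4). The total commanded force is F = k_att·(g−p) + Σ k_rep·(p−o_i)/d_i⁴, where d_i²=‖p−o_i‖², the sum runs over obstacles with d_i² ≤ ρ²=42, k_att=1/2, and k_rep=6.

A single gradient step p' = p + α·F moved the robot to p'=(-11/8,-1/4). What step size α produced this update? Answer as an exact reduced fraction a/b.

F_att = 1/2·(g−p) = 1/2·(13,10) = (6.5000,5.0000)
o1: d²=221 > ρ²=42 → inactive
o2: d²=89 > ρ²=42 → inactive
o3: d²=1 ≤ ρ²=42; F_rep = 6·(0,1)/1² = (0.0000,6.0000)
F = F_att + ΣF_rep = (6.5000,11.0000)
Δp = p'−p = (1.6250,2.7500); α = Δx/Fx = (13/8) / (13/2) = 1/4
check: Δy/Fy = (11/4) / (11) = 1/4 ✓

α = 1/4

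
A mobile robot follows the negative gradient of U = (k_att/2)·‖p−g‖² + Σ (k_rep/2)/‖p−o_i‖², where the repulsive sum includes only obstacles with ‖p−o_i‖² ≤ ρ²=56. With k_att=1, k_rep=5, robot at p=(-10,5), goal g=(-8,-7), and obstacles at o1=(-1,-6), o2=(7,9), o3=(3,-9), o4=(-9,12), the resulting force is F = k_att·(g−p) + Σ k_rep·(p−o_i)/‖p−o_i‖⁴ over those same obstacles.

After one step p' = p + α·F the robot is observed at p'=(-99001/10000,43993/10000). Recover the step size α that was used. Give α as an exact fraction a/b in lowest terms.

F_att = 1·(g−p) = 1·(2,-12) = (2.0000,-12.0000)
o1: d²=202 > ρ²=56 → inactive
o2: d²=305 > ρ²=56 → inactive
o3: d²=365 > ρ²=56 → inactive
o4: d²=50 ≤ ρ²=56; F_rep = 5·(-1,-7)/50² = (-0.0020,-0.0140)
F = F_att + ΣF_rep = (1.9980,-12.0140)
Δp = p'−p = (0.0999,-0.6007); α = Δx/Fx = (999/10000) / (999/500) = 1/20
check: Δy/Fy = (-6007/10000) / (-6007/500) = 1/20 ✓

α = 1/20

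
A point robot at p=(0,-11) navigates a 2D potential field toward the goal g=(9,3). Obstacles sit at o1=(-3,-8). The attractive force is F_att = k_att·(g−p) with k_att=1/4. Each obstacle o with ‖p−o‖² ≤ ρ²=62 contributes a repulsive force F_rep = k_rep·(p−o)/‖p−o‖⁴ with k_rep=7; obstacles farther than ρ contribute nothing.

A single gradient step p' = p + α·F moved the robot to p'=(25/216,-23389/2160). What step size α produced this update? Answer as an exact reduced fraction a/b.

α = 1/20

F_att = 1/4·(g−p) = 1/4·(9,14) = (2.2500,3.5000)
o1: d²=18 ≤ ρ²=62; F_rep = 7·(3,-3)/18² = (0.0648,-0.0648)
F = F_att + ΣF_rep = (2.3148,3.4352)
Δp = p'−p = (0.1157,0.1718); α = Δx/Fx = (25/216) / (125/54) = 1/20
check: Δy/Fy = (371/2160) / (371/108) = 1/20 ✓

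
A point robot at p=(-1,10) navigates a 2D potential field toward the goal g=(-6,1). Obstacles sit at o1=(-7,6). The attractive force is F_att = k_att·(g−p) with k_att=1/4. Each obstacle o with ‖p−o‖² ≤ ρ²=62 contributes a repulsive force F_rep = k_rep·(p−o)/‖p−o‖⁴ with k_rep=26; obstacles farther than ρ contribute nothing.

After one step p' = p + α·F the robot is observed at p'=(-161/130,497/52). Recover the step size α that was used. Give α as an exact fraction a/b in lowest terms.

F_att = 1/4·(g−p) = 1/4·(-5,-9) = (-1.2500,-2.2500)
o1: d²=52 ≤ ρ²=62; F_rep = 26·(6,4)/52² = (0.0577,0.0385)
F = F_att + ΣF_rep = (-1.1923,-2.2115)
Δp = p'−p = (-0.2385,-0.4423); α = Δx/Fx = (-31/130) / (-31/26) = 1/5
check: Δy/Fy = (-23/52) / (-115/52) = 1/5 ✓

α = 1/5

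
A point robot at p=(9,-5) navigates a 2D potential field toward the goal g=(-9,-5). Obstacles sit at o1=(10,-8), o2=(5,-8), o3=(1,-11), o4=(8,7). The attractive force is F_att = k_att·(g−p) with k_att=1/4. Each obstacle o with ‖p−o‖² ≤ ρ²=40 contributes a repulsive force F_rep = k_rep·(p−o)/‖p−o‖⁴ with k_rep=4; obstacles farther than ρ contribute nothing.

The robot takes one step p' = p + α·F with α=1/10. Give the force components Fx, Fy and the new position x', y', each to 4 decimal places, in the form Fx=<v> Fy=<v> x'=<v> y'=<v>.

Fx=-4.5144 Fy=0.1392 x'=8.5486 y'=-4.9861

F_att = 1/4·(g−p) = 1/4·(-18,0) = (-4.5000,0.0000)
o1: d²=10 ≤ ρ²=40; F_rep = 4·(-1,3)/10² = (-0.0400,0.1200)
o2: d²=25 ≤ ρ²=40; F_rep = 4·(4,3)/25² = (0.0256,0.0192)
o3: d²=100 > ρ²=40 → inactive
o4: d²=145 > ρ²=40 → inactive
F = F_att + ΣF_rep = (-4.5144,0.1392)
p' = p + 1/10·F = (8.5486,-4.9861)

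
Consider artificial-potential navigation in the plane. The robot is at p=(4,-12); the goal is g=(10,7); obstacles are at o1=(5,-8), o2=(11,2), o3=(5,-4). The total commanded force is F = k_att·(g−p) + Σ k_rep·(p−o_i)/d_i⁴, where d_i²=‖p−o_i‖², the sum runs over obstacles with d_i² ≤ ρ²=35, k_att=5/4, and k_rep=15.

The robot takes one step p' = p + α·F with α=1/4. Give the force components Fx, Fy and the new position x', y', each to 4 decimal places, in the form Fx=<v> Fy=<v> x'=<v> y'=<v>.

Fx=7.4481 Fy=23.5424 x'=5.8620 y'=-6.1144

F_att = 5/4·(g−p) = 5/4·(6,19) = (7.5000,23.7500)
o1: d²=17 ≤ ρ²=35; F_rep = 15·(-1,-4)/17² = (-0.0519,-0.2076)
o2: d²=245 > ρ²=35 → inactive
o3: d²=65 > ρ²=35 → inactive
F = F_att + ΣF_rep = (7.4481,23.5424)
p' = p + 1/4·F = (5.8620,-6.1144)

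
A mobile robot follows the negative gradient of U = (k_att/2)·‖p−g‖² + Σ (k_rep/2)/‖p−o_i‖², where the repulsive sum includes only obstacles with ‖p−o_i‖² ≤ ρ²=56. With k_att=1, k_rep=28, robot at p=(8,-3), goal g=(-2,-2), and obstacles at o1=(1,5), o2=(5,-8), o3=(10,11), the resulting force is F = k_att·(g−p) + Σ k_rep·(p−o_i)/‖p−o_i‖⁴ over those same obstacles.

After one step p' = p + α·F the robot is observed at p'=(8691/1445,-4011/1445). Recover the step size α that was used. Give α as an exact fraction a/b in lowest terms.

α = 1/5

F_att = 1·(g−p) = 1·(-10,1) = (-10.0000,1.0000)
o1: d²=113 > ρ²=56 → inactive
o2: d²=34 ≤ ρ²=56; F_rep = 28·(3,5)/34² = (0.0727,0.1211)
o3: d²=200 > ρ²=56 → inactive
F = F_att + ΣF_rep = (-9.9273,1.1211)
Δp = p'−p = (-1.9855,0.2242); α = Δx/Fx = (-2869/1445) / (-2869/289) = 1/5
check: Δy/Fy = (324/1445) / (324/289) = 1/5 ✓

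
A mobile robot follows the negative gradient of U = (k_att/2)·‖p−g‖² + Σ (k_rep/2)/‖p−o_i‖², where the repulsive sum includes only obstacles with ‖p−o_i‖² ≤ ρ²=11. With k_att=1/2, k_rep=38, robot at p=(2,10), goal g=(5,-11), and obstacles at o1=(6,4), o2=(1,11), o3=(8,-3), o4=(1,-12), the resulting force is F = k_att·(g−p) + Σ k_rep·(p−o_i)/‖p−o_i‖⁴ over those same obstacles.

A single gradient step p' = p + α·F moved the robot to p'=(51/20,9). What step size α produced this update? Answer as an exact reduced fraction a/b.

α = 1/20

F_att = 1/2·(g−p) = 1/2·(3,-21) = (1.5000,-10.5000)
o1: d²=52 > ρ²=11 → inactive
o2: d²=2 ≤ ρ²=11; F_rep = 38·(1,-1)/2² = (9.5000,-9.5000)
o3: d²=205 > ρ²=11 → inactive
o4: d²=485 > ρ²=11 → inactive
F = F_att + ΣF_rep = (11.0000,-20.0000)
Δp = p'−p = (0.5500,-1.0000); α = Δx/Fx = (11/20) / (11) = 1/20
check: Δy/Fy = (-1) / (-20) = 1/20 ✓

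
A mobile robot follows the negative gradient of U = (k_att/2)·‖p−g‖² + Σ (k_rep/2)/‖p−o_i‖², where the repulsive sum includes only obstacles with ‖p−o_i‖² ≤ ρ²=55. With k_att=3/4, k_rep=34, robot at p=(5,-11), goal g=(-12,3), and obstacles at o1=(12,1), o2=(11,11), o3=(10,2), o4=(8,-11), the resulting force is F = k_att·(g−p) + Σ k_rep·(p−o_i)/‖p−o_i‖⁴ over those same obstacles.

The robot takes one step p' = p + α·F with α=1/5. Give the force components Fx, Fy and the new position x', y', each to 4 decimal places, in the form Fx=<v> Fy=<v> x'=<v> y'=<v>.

F_att = 3/4·(g−p) = 3/4·(-17,14) = (-12.7500,10.5000)
o1: d²=193 > ρ²=55 → inactive
o2: d²=520 > ρ²=55 → inactive
o3: d²=194 > ρ²=55 → inactive
o4: d²=9 ≤ ρ²=55; F_rep = 34·(-3,0)/9² = (-1.2593,0.0000)
F = F_att + ΣF_rep = (-14.0093,10.5000)
p' = p + 1/5·F = (2.1981,-8.9000)

Fx=-14.0093 Fy=10.5000 x'=2.1981 y'=-8.9000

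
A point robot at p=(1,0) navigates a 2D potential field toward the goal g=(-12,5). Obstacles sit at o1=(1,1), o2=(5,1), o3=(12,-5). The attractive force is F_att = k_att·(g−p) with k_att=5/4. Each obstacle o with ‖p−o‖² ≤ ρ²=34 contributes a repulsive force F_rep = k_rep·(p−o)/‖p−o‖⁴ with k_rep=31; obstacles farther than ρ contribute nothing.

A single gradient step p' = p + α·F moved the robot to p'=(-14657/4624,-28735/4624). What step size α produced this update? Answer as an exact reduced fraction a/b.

F_att = 5/4·(g−p) = 5/4·(-13,5) = (-16.2500,6.2500)
o1: d²=1 ≤ ρ²=34; F_rep = 31·(0,-1)/1² = (0.0000,-31.0000)
o2: d²=17 ≤ ρ²=34; F_rep = 31·(-4,-1)/17² = (-0.4291,-0.1073)
o3: d²=146 > ρ²=34 → inactive
F = F_att + ΣF_rep = (-16.6791,-24.8573)
Δp = p'−p = (-4.1698,-6.2143); α = Δx/Fx = (-19281/4624) / (-19281/1156) = 1/4
check: Δy/Fy = (-28735/4624) / (-28735/1156) = 1/4 ✓

α = 1/4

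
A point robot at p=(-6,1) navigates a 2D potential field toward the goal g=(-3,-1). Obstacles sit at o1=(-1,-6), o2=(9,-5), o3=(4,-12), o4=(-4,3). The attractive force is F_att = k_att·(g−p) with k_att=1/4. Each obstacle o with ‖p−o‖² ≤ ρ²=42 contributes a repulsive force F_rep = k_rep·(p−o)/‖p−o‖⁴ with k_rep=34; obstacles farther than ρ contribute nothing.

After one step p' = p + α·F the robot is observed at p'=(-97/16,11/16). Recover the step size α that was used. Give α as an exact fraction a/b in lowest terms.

F_att = 1/4·(g−p) = 1/4·(3,-2) = (0.7500,-0.5000)
o1: d²=74 > ρ²=42 → inactive
o2: d²=261 > ρ²=42 → inactive
o3: d²=269 > ρ²=42 → inactive
o4: d²=8 ≤ ρ²=42; F_rep = 34·(-2,-2)/8² = (-1.0625,-1.0625)
F = F_att + ΣF_rep = (-0.3125,-1.5625)
Δp = p'−p = (-0.0625,-0.3125); α = Δx/Fx = (-1/16) / (-5/16) = 1/5
check: Δy/Fy = (-5/16) / (-25/16) = 1/5 ✓

α = 1/5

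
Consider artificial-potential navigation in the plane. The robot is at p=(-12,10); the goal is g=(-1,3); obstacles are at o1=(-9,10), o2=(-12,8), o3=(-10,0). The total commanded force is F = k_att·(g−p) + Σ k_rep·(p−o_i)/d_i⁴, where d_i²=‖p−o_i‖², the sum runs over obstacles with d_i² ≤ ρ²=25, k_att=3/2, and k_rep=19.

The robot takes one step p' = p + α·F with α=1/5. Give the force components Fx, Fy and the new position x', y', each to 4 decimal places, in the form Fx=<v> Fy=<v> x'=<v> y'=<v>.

F_att = 3/2·(g−p) = 3/2·(11,-7) = (16.5000,-10.5000)
o1: d²=9 ≤ ρ²=25; F_rep = 19·(-3,0)/9² = (-0.7037,0.0000)
o2: d²=4 ≤ ρ²=25; F_rep = 19·(0,2)/4² = (0.0000,2.3750)
o3: d²=104 > ρ²=25 → inactive
F = F_att + ΣF_rep = (15.7963,-8.1250)
p' = p + 1/5·F = (-8.8407,8.3750)

Fx=15.7963 Fy=-8.1250 x'=-8.8407 y'=8.3750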